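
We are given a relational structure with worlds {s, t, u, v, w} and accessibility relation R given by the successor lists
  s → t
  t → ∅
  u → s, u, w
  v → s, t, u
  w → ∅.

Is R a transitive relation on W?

No

Transitive: no — u R s and s R t, but not u R t.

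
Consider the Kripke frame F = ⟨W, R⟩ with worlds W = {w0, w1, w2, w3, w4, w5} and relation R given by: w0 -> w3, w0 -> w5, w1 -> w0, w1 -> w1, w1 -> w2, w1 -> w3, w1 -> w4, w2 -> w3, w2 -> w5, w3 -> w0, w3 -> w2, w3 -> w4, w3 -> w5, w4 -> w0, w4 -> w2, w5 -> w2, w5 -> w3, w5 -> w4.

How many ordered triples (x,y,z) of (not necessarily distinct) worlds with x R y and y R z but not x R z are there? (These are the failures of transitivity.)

24

Enumerating: (w0,w3,w0), (w0,w3,w2), (w0,w3,w4), (w0,w5,w2), (w0,w5,w4), (w1,w0,w5), (w1,w2,w5), (w1,w3,w5), (w2,w3,w0), (w2,w3,w2), (w2,w3,w4), (w2,w5,w2), … and 12 more.
Total: 24.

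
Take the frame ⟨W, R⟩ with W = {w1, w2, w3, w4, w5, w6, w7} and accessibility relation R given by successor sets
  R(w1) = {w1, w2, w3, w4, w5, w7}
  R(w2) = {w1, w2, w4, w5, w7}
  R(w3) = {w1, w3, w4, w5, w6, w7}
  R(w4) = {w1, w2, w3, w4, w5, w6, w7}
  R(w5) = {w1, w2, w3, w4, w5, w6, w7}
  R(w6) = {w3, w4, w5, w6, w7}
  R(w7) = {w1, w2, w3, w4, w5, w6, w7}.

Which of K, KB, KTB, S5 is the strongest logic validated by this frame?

Symmetric (axiom B): yes — every pair in R has its reverse in R.
Reflexive (axiom T): yes — every world is R-related to itself.
Euclidean (axiom 5): no — w1 R w2 and w1 R w3, but not w2 R w3.
So F validates K, KB, KTB; S5 would additionally require R to be Euclidean. The strongest is KTB.

KTB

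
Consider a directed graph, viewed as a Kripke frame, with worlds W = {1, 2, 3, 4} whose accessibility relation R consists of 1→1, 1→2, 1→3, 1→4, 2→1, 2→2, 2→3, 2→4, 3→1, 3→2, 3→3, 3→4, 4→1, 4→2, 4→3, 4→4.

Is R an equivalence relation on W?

Reflexive: yes — every world is R-related to itself.
Symmetric: yes — every pair in R has its reverse in R.
Transitive: yes — every two-step R-path is closed by a direct edge.
So R is an equivalence relation.

Yes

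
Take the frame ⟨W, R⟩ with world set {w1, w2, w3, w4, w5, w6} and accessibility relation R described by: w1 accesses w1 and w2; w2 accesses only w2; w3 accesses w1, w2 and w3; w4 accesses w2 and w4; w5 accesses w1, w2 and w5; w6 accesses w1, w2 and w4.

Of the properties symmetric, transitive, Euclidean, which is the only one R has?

Symmetric: no — w1 R w2 but not w2 R w1.
Transitive: yes — every two-step R-path is closed by a direct edge.
Euclidean: no — w3 R w2 and w3 R w1, but not w2 R w1.
Only transitive holds.

transitive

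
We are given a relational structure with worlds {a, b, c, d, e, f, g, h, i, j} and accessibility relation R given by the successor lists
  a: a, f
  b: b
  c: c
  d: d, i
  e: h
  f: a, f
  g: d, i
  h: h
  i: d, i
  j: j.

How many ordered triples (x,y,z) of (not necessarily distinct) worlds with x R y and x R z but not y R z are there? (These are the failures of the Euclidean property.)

R is Euclidean; there are no such tuples.

0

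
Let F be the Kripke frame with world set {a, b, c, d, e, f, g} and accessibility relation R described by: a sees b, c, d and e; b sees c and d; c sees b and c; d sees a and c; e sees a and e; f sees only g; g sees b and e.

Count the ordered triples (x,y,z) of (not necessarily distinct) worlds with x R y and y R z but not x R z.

17

Enumerating: (a,d,a), (a,e,a), (b,c,b), (b,d,a), (c,b,d), (d,a,b), (d,a,d), (d,a,e), (d,c,b), (e,a,b), (e,a,c), (e,a,d), (f,g,b), (f,g,e), (g,b,c), (g,b,d), (g,e,a).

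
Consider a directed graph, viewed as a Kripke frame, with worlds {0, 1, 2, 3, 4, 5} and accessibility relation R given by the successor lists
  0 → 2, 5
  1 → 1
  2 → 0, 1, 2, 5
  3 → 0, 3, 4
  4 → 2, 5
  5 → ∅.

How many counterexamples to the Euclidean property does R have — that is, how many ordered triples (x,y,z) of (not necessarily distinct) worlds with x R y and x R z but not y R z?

Enumerating: (0,5,2), (0,5,5), (2,0,0), (2,0,1), (2,1,0), (2,1,2), (2,1,5), (2,5,0), (2,5,1), (2,5,2), (2,5,5), (3,0,0), … and 7 more.
Total: 19.

19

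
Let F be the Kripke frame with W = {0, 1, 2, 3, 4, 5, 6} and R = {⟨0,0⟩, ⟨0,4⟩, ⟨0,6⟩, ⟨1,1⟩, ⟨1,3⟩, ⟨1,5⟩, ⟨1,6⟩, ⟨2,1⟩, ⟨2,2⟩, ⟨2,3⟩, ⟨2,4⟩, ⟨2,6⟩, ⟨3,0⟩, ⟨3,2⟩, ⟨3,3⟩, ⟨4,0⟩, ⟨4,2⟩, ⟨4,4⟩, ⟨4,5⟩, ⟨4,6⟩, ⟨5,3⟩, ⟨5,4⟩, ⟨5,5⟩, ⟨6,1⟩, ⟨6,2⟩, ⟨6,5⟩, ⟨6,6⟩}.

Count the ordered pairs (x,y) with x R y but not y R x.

Enumerating: (0,6), (1,3), (1,5), (2,1), (3,0), (4,6), (5,3), (6,5).

8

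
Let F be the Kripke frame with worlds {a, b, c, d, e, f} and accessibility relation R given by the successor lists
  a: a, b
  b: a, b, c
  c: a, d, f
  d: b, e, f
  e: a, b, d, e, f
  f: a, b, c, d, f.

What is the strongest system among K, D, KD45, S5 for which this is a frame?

D

Serial (axiom D): yes — every world has a successor (e.g. a R a).
Euclidean (axiom 5): no — b R a and b R c, but not a R c.
Transitive (axiom 4): no — a R b and b R c, but not a R c.
Reflexive (axiom T): no — c is not related to itself.
So F validates K, D; KD45 would additionally require R to be Euclidean and transitive. The strongest is D.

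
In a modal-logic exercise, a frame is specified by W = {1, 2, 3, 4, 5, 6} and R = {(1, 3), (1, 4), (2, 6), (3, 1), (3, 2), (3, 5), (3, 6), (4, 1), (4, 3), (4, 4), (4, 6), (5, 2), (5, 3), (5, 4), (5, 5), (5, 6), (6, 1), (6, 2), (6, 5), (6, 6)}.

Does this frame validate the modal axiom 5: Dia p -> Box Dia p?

By correspondence theory, 5 is valid on a frame iff R is Euclidean.
Euclidean: no — 1 R 3 and 1 R 4, but not 3 R 4.

No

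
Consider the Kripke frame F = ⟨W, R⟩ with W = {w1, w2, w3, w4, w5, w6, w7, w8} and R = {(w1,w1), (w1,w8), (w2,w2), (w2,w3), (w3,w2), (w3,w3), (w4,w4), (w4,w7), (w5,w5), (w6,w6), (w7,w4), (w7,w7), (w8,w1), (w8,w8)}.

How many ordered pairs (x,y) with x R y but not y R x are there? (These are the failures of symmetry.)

0

R is symmetric; there are no such tuples.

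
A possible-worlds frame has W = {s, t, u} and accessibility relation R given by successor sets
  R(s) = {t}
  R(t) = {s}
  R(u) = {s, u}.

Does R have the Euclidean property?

No

Euclidean: no — s R t and s R t, but not t R t.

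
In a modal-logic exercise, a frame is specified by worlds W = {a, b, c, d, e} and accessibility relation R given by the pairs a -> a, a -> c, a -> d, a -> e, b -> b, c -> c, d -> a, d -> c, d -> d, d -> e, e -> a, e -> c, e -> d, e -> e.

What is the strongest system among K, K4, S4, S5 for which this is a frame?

Transitive (axiom 4): yes — every two-step R-path is closed by a direct edge.
Reflexive (axiom T): yes — every world is R-related to itself.
Euclidean (axiom 5): no — a R c and a R d, but not c R d.
So F validates K, K4, S4; S5 would additionally require R to be Euclidean. The strongest is S4.

S4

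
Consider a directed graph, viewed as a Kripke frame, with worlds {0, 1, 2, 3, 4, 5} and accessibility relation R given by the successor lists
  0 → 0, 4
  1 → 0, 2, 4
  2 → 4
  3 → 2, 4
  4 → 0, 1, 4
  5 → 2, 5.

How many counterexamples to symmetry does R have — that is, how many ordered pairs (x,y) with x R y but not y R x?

6

Enumerating: (1,0), (1,2), (2,4), (3,2), (3,4), (5,2).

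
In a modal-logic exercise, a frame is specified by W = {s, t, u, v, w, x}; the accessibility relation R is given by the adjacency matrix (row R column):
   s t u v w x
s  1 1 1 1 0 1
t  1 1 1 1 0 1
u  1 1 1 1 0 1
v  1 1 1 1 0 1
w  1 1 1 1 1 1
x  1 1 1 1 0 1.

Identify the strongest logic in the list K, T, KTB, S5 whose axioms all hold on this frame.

Reflexive (axiom T): yes — every world is R-related to itself.
Symmetric (axiom B): no — w R s but not s R w.
Euclidean (axiom 5): no — w R s and w R w, but not s R w.
So F validates K, T; KTB would additionally require R to be symmetric. The strongest is T.

T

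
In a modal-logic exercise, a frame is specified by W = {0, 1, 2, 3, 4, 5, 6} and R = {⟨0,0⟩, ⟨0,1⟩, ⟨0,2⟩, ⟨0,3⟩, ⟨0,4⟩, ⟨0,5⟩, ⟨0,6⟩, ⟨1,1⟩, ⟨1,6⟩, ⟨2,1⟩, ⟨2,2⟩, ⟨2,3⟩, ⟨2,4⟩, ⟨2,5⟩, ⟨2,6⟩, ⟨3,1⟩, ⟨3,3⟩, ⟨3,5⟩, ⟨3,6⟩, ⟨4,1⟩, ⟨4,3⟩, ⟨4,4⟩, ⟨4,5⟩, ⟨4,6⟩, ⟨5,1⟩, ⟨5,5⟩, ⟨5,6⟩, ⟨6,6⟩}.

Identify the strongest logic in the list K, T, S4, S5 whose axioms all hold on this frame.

Reflexive (axiom T): yes — every world is R-related to itself.
Transitive (axiom 4): yes — every two-step R-path is closed by a direct edge.
Euclidean (axiom 5): no — 0 R 1 and 0 R 2, but not 1 R 2.
So F validates K, T, S4; S5 would additionally require R to be Euclidean. The strongest is S4.

S4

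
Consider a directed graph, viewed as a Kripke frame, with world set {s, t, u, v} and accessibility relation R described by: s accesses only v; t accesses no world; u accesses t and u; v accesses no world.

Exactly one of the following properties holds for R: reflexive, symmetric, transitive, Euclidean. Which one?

transitive

Reflexive: no — s is not related to itself.
Symmetric: no — s R v but not v R s.
Transitive: yes — every two-step R-path is closed by a direct edge.
Euclidean: no — s R v and s R v, but not v R v.
Only transitive holds.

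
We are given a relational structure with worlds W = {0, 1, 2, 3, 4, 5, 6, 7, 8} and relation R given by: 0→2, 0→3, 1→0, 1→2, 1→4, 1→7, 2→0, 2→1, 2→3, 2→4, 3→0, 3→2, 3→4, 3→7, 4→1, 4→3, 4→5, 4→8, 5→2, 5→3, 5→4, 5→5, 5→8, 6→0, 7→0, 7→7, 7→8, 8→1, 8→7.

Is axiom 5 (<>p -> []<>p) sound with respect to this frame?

By correspondence theory, 5 is valid on a frame iff R is Euclidean.
Euclidean: no — 1 R 0 and 1 R 4, but not 0 R 4.

No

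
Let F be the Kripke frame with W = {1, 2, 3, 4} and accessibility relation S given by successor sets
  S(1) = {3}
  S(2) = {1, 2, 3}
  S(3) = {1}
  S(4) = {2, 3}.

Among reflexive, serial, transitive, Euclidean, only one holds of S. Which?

Reflexive: no — 1 is not related to itself.
Serial: yes — every world has a successor (e.g. 1 S 3).
Transitive: no — 4 S 2 and 2 S 1, but not 4 S 1.
Euclidean: no — 4 S 3 and 4 S 2, but not 3 S 2.
Only serial holds.

serial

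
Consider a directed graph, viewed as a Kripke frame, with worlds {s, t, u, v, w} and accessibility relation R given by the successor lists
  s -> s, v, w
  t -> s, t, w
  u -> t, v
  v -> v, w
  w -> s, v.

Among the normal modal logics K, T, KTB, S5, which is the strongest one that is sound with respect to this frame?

Reflexive (axiom T): no — u is not related to itself.
Symmetric (axiom B): no — s R v but not v R s.
Euclidean (axiom 5): no — u R t and u R v, but not t R v.
So F validates K; T would additionally require R to be reflexive. The strongest is K.

K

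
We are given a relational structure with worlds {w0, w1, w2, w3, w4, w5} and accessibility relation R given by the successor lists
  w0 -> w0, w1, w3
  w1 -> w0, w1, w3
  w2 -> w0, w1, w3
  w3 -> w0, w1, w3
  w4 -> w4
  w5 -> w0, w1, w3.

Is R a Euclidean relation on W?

Yes

Euclidean: yes — any two successors of a common world are R-related.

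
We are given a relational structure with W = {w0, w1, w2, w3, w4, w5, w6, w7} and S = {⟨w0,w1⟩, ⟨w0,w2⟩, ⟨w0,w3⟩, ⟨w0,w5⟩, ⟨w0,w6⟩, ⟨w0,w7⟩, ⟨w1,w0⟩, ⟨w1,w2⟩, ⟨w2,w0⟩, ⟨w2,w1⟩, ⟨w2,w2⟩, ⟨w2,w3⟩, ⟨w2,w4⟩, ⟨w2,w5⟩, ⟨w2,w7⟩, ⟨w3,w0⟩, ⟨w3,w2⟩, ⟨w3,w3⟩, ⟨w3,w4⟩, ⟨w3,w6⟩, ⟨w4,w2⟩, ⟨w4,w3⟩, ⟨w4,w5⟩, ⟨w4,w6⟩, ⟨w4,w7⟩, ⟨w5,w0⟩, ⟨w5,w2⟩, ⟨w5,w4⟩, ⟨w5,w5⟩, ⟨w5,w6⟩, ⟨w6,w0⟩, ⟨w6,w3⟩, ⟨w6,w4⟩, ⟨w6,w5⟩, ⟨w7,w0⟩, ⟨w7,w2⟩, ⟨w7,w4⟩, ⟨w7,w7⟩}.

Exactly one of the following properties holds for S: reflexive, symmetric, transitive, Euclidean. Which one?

Reflexive: no — w0 is not related to itself.
Symmetric: yes — every pair in S has its reverse in S.
Transitive: no — w0 S w2 and w2 S w4, but not w0 S w4.
Euclidean: no — w0 S w1 and w0 S w3, but not w1 S w3.
Only symmetric holds.

symmetric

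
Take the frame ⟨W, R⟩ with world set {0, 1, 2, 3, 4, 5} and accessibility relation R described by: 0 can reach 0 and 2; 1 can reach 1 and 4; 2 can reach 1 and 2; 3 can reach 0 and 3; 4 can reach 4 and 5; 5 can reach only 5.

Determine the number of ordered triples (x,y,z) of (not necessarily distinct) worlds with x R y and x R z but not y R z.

Enumerating: (0,2,0), (1,4,1), (2,1,2), (3,0,3), (4,5,4).

5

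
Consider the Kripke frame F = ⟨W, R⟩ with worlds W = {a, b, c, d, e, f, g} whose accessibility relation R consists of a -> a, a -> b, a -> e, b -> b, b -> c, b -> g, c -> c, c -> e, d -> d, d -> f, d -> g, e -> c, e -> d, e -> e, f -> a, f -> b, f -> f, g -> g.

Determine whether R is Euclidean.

No

Euclidean: no — a R b and a R e, but not b R e.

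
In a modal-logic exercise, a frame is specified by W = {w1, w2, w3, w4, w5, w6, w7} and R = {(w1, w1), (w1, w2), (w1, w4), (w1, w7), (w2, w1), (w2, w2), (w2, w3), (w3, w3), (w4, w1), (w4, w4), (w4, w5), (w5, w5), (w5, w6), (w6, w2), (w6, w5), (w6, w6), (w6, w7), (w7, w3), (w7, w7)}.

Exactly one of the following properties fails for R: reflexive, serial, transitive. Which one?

transitive

Reflexive: yes — every world is R-related to itself.
Serial: yes — every world has a successor (e.g. w1 R w1).
Transitive: no — w1 R w2 and w2 R w3, but not w1 R w3.
Only transitive fails.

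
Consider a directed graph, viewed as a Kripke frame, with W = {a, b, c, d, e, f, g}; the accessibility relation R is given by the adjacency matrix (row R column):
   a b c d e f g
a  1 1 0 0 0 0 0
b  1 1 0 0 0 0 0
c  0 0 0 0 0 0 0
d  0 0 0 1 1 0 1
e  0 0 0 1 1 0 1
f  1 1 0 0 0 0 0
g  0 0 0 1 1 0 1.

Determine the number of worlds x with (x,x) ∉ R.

2

Enumerating: c, f.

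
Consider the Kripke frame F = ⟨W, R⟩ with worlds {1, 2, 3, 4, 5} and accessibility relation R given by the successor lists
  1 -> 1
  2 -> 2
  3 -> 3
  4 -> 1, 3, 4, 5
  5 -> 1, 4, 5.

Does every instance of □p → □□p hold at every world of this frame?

The schema 4 characterises exactly the transitive frames.
Transitive: no — 5 R 4 and 4 R 3, but not 5 R 3.

No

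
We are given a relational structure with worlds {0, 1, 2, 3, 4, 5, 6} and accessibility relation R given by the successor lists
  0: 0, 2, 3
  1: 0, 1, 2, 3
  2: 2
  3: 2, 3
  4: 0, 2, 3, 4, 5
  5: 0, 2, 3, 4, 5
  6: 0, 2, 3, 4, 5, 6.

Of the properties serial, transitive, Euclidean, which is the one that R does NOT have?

Euclidean

Serial: yes — every world has a successor (e.g. 0 R 0).
Transitive: yes — every two-step R-path is closed by a direct edge.
Euclidean: no — 0 R 2 and 0 R 3, but not 2 R 3.
Only Euclidean fails.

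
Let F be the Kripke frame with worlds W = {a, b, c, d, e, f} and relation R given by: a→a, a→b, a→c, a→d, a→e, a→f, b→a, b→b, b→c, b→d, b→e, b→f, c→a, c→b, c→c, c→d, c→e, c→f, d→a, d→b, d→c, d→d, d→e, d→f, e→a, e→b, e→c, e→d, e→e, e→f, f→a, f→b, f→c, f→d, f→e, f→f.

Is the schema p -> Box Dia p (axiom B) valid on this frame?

By correspondence theory, B is valid on a frame iff R is symmetric.
Symmetric: yes — every pair in R has its reverse in R.

Yes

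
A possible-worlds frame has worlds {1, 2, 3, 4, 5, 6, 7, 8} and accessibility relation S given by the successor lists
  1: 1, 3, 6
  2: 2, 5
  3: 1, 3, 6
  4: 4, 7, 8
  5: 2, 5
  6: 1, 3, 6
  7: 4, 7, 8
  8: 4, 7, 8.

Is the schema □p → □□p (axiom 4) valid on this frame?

Yes

By correspondence theory, 4 is valid on a frame iff S is transitive.
Transitive: yes — every two-step S-path is closed by a direct edge.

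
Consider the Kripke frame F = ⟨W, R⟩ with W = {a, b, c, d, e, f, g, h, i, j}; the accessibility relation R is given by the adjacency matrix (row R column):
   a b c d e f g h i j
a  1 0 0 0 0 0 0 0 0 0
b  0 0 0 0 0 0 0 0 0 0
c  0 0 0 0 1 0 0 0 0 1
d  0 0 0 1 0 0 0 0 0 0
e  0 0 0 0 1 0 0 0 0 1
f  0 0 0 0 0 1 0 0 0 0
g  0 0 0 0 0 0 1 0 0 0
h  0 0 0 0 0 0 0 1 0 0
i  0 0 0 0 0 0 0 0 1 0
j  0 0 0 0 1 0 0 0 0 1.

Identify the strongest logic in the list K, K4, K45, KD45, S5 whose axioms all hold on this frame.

Transitive (axiom 4): yes — every two-step R-path is closed by a direct edge.
Euclidean (axiom 5): yes — any two successors of a common world are R-related.
Serial (axiom D): no — b has no R-successor.
Reflexive (axiom T): no — b is not related to itself.
So F validates K, K4, K45; KD45 would additionally require R to be serial. The strongest is K45.

K45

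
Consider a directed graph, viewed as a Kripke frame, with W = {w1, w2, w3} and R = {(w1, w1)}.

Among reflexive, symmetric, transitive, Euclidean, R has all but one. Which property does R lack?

Reflexive: no — w2 is not related to itself.
Symmetric: yes — every pair in R has its reverse in R.
Transitive: yes — every two-step R-path is closed by a direct edge.
Euclidean: yes — any two successors of a common world are R-related.
Only reflexive fails.

reflexive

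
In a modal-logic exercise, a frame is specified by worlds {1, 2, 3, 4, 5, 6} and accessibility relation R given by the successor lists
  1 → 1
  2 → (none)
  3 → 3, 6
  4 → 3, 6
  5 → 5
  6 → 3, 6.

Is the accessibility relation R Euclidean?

Euclidean: yes — any two successors of a common world are R-related.

Yes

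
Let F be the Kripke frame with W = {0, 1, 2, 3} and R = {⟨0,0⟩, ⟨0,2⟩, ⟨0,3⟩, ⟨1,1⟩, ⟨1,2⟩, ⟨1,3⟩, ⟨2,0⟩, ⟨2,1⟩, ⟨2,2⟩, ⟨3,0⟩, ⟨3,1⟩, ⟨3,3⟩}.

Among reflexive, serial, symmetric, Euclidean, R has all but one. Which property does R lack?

Euclidean

Reflexive: yes — every world is R-related to itself.
Serial: yes — every world has a successor (e.g. 0 R 0).
Symmetric: yes — every pair in R has its reverse in R.
Euclidean: no — 0 R 2 and 0 R 3, but not 2 R 3.
Only Euclidean fails.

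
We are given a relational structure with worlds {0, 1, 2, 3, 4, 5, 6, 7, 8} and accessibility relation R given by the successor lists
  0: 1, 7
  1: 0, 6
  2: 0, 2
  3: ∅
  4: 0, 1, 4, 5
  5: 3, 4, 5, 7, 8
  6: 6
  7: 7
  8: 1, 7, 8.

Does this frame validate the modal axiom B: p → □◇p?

No

Axiom B corresponds to the accessibility relation being symmetric.
Symmetric: no — 0 R 7 but not 7 R 0.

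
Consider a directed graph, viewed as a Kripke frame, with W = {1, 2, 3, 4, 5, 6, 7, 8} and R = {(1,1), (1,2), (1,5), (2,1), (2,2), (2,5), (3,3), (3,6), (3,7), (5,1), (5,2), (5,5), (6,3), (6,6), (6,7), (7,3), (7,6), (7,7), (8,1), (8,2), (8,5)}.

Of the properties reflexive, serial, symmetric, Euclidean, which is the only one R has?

Euclidean

Reflexive: no — 4 is not related to itself.
Serial: no — 4 has no R-successor.
Symmetric: no — 8 R 1 but not 1 R 8.
Euclidean: yes — any two successors of a common world are R-related.
Only Euclidean holds.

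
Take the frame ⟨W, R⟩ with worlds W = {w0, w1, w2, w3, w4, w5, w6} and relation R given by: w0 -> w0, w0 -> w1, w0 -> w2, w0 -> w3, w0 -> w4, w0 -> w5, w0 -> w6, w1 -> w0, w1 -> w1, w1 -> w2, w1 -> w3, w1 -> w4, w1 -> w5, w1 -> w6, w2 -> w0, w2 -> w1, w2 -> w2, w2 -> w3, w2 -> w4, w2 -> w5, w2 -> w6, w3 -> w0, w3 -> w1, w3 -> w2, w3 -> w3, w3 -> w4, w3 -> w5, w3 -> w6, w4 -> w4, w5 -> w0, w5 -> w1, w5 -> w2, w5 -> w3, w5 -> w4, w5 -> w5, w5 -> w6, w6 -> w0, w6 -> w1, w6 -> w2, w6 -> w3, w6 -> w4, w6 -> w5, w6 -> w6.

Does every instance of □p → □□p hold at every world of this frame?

The schema 4 characterises exactly the transitive frames.
Transitive: yes — every two-step R-path is closed by a direct edge.

Yes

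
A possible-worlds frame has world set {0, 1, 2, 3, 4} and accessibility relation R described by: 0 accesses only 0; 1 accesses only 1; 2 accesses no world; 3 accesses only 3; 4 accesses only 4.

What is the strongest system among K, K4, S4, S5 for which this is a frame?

Transitive (axiom 4): yes — every two-step R-path is closed by a direct edge.
Reflexive (axiom T): no — 2 is not related to itself.
Euclidean (axiom 5): yes — any two successors of a common world are R-related.
So F validates K, K4; S4 would additionally require R to be reflexive. The strongest is K4.

K4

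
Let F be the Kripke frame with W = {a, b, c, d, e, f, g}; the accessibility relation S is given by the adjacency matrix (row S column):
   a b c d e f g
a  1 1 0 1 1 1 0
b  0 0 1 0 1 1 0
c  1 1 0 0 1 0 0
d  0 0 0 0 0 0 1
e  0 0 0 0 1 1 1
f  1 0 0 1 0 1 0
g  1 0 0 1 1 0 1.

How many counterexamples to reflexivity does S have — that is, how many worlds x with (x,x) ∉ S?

Enumerating: b, c, d.

3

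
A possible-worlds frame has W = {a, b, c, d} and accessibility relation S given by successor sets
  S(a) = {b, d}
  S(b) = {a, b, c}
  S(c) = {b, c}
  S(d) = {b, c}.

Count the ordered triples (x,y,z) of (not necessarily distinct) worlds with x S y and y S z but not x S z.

Enumerating: (a,b,a), (a,b,c), (a,d,c), (b,a,d), (c,b,a), (d,b,a).

6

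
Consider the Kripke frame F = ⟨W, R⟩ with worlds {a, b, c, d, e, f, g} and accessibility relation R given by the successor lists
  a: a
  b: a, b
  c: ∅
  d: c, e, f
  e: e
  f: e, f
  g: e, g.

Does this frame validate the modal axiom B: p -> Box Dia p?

By correspondence theory, B is valid on a frame iff R is symmetric.
Symmetric: no — b R a but not a R b.

No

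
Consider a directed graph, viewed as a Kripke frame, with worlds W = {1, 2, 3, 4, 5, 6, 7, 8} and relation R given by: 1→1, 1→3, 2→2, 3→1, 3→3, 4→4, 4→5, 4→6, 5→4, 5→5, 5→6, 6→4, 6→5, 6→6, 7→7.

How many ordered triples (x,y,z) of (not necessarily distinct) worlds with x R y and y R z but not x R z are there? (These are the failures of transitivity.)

R is transitive; there are no such tuples.

0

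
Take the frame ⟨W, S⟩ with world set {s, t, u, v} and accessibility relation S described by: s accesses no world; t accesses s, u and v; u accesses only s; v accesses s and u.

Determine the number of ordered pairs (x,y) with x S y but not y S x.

Enumerating: (t,s), (t,u), (t,v), (u,s), (v,s), (v,u).

6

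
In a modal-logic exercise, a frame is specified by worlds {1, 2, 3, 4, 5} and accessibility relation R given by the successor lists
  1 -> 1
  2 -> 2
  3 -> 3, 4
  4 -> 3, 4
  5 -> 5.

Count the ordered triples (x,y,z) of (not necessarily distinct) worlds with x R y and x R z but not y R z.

R is Euclidean; there are no such tuples.

0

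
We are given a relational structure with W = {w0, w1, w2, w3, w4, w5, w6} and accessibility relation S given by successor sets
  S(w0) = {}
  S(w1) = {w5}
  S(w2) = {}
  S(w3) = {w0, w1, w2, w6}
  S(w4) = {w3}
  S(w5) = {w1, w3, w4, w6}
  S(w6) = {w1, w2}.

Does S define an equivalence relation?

No

Reflexive: no — w0 is not related to itself.
Symmetric: no — w3 S w0 but not w0 S w3.
Transitive: no — w1 S w5 and w5 S w3, but not w1 S w3.
So S is not an equivalence relation.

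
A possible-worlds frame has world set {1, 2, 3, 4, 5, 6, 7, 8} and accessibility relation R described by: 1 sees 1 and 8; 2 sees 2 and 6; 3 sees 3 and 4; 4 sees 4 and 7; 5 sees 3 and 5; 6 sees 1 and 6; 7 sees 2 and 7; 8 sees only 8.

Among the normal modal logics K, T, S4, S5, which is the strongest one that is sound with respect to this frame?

Reflexive (axiom T): yes — every world is R-related to itself.
Transitive (axiom 4): no — 2 R 6 and 6 R 1, but not 2 R 1.
Euclidean (axiom 5): no — 1 R 8 and 1 R 1, but not 8 R 1.
So F validates K, T; S4 would additionally require R to be transitive. The strongest is T.

T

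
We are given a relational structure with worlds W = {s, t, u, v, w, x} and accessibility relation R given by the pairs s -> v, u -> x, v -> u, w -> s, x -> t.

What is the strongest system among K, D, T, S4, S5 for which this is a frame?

Serial (axiom D): no — t has no R-successor.
Reflexive (axiom T): no — s is not related to itself.
Transitive (axiom 4): no — s R v and v R u, but not s R u.
Euclidean (axiom 5): no — s R v and s R v, but not v R v.
So F validates K; D would additionally require R to be serial. The strongest is K.

K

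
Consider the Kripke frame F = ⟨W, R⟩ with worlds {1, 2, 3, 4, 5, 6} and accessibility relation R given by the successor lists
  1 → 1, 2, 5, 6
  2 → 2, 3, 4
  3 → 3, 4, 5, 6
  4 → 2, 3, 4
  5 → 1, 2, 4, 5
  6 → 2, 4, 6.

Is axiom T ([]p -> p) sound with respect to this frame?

The schema T characterises exactly the reflexive frames.
Reflexive: yes — every world is R-related to itself.

Yes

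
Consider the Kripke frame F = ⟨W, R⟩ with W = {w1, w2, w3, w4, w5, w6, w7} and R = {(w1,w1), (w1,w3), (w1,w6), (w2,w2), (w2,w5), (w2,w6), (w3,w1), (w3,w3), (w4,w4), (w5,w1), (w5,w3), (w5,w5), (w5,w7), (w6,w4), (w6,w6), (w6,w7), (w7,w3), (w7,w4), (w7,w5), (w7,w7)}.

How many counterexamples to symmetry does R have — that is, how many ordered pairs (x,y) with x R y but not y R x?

9

Enumerating: (w1,w6), (w2,w5), (w2,w6), (w5,w1), (w5,w3), (w6,w4), (w6,w7), (w7,w3), (w7,w4).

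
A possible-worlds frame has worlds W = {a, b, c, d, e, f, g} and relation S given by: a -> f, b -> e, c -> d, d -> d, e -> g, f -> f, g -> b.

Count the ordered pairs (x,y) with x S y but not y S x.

5

Enumerating: (a,f), (b,e), (c,d), (e,g), (g,b).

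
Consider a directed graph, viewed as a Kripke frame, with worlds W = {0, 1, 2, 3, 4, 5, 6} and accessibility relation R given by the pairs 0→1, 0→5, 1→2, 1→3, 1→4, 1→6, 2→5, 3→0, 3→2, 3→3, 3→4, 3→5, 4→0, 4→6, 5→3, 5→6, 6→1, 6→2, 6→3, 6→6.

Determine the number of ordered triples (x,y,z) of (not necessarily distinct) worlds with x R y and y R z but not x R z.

Enumerating: (0,1,2), (0,1,3), (0,1,4), (0,1,6), (0,5,3), (0,5,6), (1,2,5), (1,3,0), (1,3,5), (1,4,0), (1,6,1), (2,5,3), … and 20 more.
Total: 32.

32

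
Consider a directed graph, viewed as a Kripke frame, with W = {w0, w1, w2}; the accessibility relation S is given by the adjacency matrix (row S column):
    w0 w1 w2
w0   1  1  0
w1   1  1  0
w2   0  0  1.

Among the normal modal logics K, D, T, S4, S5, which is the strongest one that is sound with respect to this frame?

Serial (axiom D): yes — every world has a successor (e.g. w0 S w0).
Reflexive (axiom T): yes — every world is S-related to itself.
Transitive (axiom 4): yes — every two-step S-path is closed by a direct edge.
Euclidean (axiom 5): yes — any two successors of a common world are S-related.
So F validates K, D, T, S4, S5. The strongest is S5.

S5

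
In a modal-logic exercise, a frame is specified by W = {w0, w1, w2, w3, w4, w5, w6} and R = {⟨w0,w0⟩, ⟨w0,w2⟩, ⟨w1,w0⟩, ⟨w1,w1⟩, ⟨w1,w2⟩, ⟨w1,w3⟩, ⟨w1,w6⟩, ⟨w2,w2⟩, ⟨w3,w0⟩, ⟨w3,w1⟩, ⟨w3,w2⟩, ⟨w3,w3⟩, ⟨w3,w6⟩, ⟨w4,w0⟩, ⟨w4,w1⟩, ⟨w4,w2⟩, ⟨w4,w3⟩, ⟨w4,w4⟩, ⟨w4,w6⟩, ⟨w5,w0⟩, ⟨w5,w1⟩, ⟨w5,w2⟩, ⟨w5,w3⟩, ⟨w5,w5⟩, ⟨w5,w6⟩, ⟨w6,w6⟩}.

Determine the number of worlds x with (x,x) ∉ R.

R is reflexive; there are no such worlds.

0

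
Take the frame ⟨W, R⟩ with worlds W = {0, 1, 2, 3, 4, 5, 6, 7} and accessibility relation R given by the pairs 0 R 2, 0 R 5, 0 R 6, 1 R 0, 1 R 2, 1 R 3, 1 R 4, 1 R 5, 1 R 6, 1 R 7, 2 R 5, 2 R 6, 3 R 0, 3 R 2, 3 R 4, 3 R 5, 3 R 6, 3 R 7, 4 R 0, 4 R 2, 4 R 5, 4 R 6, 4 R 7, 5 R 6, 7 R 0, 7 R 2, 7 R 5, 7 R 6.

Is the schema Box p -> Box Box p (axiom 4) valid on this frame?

Axiom 4 corresponds to the accessibility relation being transitive.
Transitive: yes — every two-step R-path is closed by a direct edge.

Yes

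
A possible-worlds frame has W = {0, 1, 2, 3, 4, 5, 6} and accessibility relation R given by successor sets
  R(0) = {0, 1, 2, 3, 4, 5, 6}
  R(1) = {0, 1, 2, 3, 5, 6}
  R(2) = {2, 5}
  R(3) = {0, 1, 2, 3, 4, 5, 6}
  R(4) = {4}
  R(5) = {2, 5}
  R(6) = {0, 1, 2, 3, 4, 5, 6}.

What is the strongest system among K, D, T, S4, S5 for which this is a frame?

T

Serial (axiom D): yes — every world has a successor (e.g. 0 R 0).
Reflexive (axiom T): yes — every world is R-related to itself.
Transitive (axiom 4): no — 1 R 0 and 0 R 4, but not 1 R 4.
Euclidean (axiom 5): no — 0 R 1 and 0 R 4, but not 1 R 4.
So F validates K, D, T; S4 would additionally require R to be transitive. The strongest is T.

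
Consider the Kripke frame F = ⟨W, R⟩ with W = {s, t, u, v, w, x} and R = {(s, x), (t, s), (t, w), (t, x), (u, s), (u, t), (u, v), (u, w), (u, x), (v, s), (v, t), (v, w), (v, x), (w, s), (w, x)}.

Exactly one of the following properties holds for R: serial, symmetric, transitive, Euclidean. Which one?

Serial: no — x has no R-successor.
Symmetric: no — s R x but not x R s.
Transitive: yes — every two-step R-path is closed by a direct edge.
Euclidean: no — t R s and t R w, but not s R w.
Only transitive holds.

transitive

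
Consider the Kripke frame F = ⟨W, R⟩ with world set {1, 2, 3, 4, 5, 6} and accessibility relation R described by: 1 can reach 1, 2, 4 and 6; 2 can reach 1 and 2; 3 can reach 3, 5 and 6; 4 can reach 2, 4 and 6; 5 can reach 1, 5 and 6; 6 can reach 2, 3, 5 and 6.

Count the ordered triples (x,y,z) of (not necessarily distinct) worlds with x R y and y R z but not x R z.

Enumerating: (1,6,3), (1,6,5), (2,1,4), (2,1,6), (3,5,1), (3,6,2), (4,2,1), (4,6,3), (4,6,5), (5,1,2), (5,1,4), (5,6,2), (5,6,3), (6,2,1), (6,5,1).

15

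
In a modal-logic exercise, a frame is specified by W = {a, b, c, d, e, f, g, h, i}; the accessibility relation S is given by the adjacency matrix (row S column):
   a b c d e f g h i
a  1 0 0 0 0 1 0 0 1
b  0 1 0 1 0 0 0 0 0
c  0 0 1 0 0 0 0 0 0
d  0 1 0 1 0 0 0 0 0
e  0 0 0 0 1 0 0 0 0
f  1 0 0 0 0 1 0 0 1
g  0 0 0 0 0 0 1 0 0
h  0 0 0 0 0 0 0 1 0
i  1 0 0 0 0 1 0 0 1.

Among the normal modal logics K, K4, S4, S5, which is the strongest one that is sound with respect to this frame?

Transitive (axiom 4): yes — every two-step S-path is closed by a direct edge.
Reflexive (axiom T): yes — every world is S-related to itself.
Euclidean (axiom 5): yes — any two successors of a common world are S-related.
So F validates K, K4, S4, S5. The strongest is S5.

S5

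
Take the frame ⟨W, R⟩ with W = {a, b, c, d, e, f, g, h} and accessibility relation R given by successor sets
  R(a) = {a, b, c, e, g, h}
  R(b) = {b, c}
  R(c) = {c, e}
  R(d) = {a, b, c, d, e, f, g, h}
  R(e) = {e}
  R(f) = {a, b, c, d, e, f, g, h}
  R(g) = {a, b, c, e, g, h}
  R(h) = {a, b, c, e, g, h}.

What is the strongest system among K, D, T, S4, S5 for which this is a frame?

T

Serial (axiom D): yes — every world has a successor (e.g. a R a).
Reflexive (axiom T): yes — every world is R-related to itself.
Transitive (axiom 4): no — b R c and c R e, but not b R e.
Euclidean (axiom 5): no — a R b and a R e, but not b R e.
So F validates K, D, T; S4 would additionally require R to be transitive. The strongest is T.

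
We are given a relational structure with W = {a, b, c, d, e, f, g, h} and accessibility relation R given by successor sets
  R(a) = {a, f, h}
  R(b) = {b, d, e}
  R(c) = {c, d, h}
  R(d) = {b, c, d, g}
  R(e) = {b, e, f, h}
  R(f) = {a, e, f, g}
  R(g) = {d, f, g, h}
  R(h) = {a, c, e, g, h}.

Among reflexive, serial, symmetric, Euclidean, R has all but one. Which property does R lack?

Reflexive: yes — every world is R-related to itself.
Serial: yes — every world has a successor (e.g. a R a).
Symmetric: yes — every pair in R has its reverse in R.
Euclidean: no — a R f and a R h, but not f R h.
Only Euclidean fails.

Euclidean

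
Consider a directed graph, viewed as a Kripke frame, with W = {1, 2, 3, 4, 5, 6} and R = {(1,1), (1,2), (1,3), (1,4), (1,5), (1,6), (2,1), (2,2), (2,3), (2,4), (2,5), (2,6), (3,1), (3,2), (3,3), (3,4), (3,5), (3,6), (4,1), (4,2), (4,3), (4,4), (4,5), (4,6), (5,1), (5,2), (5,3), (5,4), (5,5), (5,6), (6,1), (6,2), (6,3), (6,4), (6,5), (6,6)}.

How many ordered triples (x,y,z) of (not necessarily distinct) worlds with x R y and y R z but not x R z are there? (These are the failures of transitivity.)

0

R is transitive; there are no such tuples.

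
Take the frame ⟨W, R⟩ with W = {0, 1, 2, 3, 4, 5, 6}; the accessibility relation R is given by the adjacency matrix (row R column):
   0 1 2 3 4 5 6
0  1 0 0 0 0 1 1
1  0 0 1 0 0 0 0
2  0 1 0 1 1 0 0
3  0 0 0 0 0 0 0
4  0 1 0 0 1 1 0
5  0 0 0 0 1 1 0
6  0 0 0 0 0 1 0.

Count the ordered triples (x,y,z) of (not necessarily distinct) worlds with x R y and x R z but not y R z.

Enumerating: (0,5,0), (0,5,6), (0,6,0), (0,6,6), (1,2,2), (2,1,1), (2,1,3), (2,1,4), (2,3,1), (2,3,3), (2,3,4), (2,4,3), (4,1,1), (4,1,4), (4,1,5), (4,5,1).

16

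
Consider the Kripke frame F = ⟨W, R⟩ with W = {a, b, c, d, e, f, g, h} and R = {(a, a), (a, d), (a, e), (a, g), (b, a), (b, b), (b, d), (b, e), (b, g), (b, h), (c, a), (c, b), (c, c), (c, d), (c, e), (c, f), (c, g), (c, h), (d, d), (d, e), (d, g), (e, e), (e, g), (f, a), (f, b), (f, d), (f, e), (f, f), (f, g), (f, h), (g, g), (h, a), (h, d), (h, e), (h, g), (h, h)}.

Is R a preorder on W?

Yes

Reflexive: yes — every world is R-related to itself.
Transitive: yes — every two-step R-path is closed by a direct edge.
So R is a preorder.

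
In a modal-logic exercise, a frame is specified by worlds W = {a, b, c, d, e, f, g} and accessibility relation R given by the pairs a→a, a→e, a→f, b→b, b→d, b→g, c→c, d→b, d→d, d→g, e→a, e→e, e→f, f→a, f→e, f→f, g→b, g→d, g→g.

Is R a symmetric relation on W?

Symmetric: yes — every pair in R has its reverse in R.

Yes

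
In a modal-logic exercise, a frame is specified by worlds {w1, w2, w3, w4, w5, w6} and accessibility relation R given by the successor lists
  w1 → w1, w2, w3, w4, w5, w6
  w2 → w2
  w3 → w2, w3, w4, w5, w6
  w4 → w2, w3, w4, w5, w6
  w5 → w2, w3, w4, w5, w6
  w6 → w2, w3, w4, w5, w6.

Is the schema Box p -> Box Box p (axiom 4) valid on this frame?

Yes

By correspondence theory, 4 is valid on a frame iff R is transitive.
Transitive: yes — every two-step R-path is closed by a direct edge.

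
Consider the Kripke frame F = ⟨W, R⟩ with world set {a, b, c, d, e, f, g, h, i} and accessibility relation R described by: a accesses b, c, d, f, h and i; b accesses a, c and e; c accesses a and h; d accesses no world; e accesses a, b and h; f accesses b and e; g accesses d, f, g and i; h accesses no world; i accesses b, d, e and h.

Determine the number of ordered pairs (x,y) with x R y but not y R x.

17

Enumerating: (a,d), (a,f), (a,h), (a,i), (b,c), (c,h), (e,a), (e,h), (f,b), (f,e), (g,d), (g,f), (g,i), (i,b), (i,d), (i,e), (i,h).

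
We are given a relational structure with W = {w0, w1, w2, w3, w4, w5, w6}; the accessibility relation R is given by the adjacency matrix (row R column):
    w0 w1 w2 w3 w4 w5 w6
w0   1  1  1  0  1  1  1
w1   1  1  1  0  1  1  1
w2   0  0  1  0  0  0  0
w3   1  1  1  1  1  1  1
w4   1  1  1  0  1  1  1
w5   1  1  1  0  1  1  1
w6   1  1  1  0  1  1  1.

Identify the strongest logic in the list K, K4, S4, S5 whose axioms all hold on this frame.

Transitive (axiom 4): yes — every two-step R-path is closed by a direct edge.
Reflexive (axiom T): yes — every world is R-related to itself.
Euclidean (axiom 5): no — w0 R w2 and w0 R w1, but not w2 R w1.
So F validates K, K4, S4; S5 would additionally require R to be Euclidean. The strongest is S4.

S4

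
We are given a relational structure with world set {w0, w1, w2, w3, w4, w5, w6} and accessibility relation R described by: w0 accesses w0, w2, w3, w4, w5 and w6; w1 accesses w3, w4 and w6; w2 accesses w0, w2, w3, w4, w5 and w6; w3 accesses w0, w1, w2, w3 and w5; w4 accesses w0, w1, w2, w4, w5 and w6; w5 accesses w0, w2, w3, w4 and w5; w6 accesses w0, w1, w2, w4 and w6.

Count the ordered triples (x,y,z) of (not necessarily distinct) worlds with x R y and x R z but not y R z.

Enumerating: (w0,w3,w4), (w0,w3,w6), (w0,w4,w3), (w0,w5,w6), (w0,w6,w3), (w0,w6,w5), (w1,w3,w4), (w1,w3,w6), (w1,w4,w3), (w1,w6,w3), (w2,w3,w4), (w2,w3,w6), … and 27 more.
Total: 39.

39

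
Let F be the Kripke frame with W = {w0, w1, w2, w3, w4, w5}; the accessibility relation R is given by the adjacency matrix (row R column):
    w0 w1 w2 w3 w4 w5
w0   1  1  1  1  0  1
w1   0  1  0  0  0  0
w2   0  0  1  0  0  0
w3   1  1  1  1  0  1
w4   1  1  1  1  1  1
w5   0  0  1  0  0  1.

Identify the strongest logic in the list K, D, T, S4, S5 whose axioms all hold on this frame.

S4

Serial (axiom D): yes — every world has a successor (e.g. w0 R w0).
Reflexive (axiom T): yes — every world is R-related to itself.
Transitive (axiom 4): yes — every two-step R-path is closed by a direct edge.
Euclidean (axiom 5): no — w0 R w1 and w0 R w2, but not w1 R w2.
So F validates K, D, T, S4; S5 would additionally require R to be Euclidean. The strongest is S4.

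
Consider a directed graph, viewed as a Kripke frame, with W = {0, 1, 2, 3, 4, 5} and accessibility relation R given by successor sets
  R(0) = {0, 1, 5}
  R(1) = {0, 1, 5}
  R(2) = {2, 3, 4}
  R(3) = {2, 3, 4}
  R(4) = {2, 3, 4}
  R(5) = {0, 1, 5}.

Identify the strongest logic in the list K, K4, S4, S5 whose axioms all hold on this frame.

Transitive (axiom 4): yes — every two-step R-path is closed by a direct edge.
Reflexive (axiom T): yes — every world is R-related to itself.
Euclidean (axiom 5): yes — any two successors of a common world are R-related.
So F validates K, K4, S4, S5. The strongest is S5.

S5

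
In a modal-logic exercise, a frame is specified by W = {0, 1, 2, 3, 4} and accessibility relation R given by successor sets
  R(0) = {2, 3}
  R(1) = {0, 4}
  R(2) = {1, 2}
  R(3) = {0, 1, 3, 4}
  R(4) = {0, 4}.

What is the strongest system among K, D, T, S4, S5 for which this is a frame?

Serial (axiom D): yes — every world has a successor (e.g. 0 R 2).
Reflexive (axiom T): no — 0 is not related to itself.
Transitive (axiom 4): no — 0 R 2 and 2 R 1, but not 0 R 1.
Euclidean (axiom 5): no — 0 R 2 and 0 R 3, but not 2 R 3.
So F validates K, D; T would additionally require R to be reflexive. The strongest is D.

D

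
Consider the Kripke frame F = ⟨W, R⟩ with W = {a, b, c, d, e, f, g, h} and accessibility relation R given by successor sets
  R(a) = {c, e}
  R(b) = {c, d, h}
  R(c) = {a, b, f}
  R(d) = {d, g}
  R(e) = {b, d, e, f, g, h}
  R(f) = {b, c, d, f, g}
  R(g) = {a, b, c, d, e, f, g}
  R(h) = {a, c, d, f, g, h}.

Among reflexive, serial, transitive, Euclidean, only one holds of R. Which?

serial

Reflexive: no — a is not related to itself.
Serial: yes — every world has a successor (e.g. a R c).
Transitive: no — a R c and c R b, but not a R b.
Euclidean: no — a R c and a R e, but not c R e.
Only serial holds.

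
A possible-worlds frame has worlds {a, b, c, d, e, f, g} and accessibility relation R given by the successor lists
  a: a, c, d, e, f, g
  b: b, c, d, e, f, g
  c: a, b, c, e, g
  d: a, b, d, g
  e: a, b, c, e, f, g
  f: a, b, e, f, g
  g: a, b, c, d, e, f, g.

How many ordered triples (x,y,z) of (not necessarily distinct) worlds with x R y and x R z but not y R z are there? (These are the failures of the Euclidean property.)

36

Enumerating: (a,c,d), (a,c,f), (a,d,c), (a,d,e), (a,d,f), (a,e,d), (a,f,c), (a,f,d), (b,c,d), (b,c,f), (b,d,c), (b,d,e), … and 24 more.
Total: 36.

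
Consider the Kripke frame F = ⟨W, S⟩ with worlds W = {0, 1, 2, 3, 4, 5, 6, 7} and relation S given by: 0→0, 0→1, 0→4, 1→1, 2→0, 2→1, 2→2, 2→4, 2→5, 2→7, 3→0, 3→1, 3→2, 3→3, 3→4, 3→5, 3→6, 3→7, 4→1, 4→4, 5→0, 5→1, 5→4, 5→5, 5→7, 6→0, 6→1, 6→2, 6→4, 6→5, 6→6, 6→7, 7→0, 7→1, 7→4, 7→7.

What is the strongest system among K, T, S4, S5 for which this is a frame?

S4

Reflexive (axiom T): yes — every world is S-related to itself.
Transitive (axiom 4): yes — every two-step S-path is closed by a direct edge.
Euclidean (axiom 5): no — 0 S 1 and 0 S 4, but not 1 S 4.
So F validates K, T, S4; S5 would additionally require S to be Euclidean. The strongest is S4.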